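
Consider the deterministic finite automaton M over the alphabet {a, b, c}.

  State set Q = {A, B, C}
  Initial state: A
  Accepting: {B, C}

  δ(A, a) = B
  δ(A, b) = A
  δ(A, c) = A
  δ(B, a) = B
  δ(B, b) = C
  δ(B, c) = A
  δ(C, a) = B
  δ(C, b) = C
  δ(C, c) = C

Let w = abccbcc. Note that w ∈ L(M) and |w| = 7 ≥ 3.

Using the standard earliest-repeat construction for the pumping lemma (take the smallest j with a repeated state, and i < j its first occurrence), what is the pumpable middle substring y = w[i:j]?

Run of M on w = a b c c b c c:
  step 0: A  (start)
  step 1: B  (read a: A→B)
  step 2: C  (read b: B→C)
  step 3: C  (read c: C→C)   ← first repeat (C seen earlier)
  step 4: C  (read c: C→C)
  step 5: C  (read b: C→C)
  step 6: C  (read c: C→C)
  step 7: C  (read c: C→C)

So i = 2, j = 3, giving x = w[0:2] = ab, y = w[2:3] = c, z = w[3:7] = cbcc.
Check: |xy| = 3 ≤ 3 and |y| = 1 ≥ 1. Reading y takes M from C back to C, so every xyⁱz is accepted.

c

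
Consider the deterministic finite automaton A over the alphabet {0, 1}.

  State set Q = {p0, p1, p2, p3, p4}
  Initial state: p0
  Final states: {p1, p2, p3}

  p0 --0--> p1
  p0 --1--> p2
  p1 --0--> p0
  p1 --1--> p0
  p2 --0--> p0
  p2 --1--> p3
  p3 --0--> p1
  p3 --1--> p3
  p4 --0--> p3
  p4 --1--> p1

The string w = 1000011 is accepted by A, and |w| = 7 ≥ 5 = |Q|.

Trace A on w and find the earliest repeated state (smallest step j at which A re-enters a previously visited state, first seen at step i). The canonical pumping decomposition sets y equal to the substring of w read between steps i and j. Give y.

10

State sequence: p0 -1-> p2 -0-> p0 -0-> p1 -0-> p0 -0-> p1 -1-> p0 -1-> p2
First repeat at step 2: p0 was already visited.

So i = 0, j = 2, giving x = w[0:0] = ε, y = w[0:2] = 10, z = w[2:7] = 00011.
Check: |xy| = 2 ≤ 5 and |y| = 2 ≥ 1. Reading y takes A from p0 back to p0, so every xyⁱz is accepted.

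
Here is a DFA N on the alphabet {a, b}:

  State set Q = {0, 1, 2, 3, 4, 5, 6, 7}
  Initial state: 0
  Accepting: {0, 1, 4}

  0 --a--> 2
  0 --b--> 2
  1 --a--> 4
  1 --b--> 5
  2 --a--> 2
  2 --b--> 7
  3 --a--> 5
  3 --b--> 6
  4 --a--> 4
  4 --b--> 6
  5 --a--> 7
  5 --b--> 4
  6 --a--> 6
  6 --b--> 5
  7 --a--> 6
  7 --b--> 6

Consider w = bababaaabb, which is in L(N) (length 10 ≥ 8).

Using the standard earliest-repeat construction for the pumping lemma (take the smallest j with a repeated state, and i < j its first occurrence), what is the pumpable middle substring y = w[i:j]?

a

State sequence: 0 -b-> 2 -a-> 2 -b-> 7 -a-> 6 -b-> 5 -a-> 7 -a-> 6 -a-> 6 -b-> 5 -b-> 4
First repeat at step 2: 2 was already visited.

So i = 1, j = 2, giving x = w[0:1] = b, y = w[1:2] = a, z = w[2:10] = babaaabb.
Check: |xy| = 2 ≤ 8 and |y| = 1 ≥ 1. Reading y takes N from 2 back to 2, so every xyⁱz is accepted.
Pumping length from the standard proof: p = 8 (the number of states). The repeated state found above gives |xy| = j ≤ 8 and |y| = j − i ≥ 1.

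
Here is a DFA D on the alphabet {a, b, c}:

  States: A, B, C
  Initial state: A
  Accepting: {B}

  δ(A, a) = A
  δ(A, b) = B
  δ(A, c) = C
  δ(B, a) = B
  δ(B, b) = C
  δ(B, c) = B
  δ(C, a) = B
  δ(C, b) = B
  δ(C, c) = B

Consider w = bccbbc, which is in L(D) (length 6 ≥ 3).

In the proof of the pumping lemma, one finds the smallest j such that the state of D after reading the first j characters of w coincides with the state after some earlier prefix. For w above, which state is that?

B

Run of D on w = b c c b b c:
  step 0: A  (start)
  step 1: B  (read b: A→B)
  step 2: B  (read c: B→B)   ← first repeat (B seen earlier)
  step 3: B  (read c: B→B)
  step 4: C  (read b: B→C)
  step 5: B  (read b: C→B)
  step 6: B  (read c: B→B)

The earliest repeat is at step j = 2: D is in B, which it already visited at step i = 1.
Since D has 3 states, any run of length ≥ 3 visits 3+1 states, so by pigeonhole some state repeats within the first 3 steps — that repeat gives the pumpable loop.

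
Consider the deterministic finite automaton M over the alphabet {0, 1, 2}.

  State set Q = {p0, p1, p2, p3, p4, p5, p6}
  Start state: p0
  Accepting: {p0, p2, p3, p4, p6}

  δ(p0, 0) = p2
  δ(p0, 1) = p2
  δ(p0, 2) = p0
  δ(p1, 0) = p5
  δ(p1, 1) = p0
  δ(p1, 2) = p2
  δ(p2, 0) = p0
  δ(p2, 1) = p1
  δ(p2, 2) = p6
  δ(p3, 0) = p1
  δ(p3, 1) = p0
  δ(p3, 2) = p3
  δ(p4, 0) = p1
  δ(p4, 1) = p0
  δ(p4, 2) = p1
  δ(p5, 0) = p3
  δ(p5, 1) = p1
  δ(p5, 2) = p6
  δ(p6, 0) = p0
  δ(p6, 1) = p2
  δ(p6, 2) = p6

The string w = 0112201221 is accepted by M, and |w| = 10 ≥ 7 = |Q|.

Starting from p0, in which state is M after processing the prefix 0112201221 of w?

p2

Run of M on the first 10 characters of w = 0 1 1 2 2 0 1 2 2 1:
  step 0: p0  (start)
  step 1: p2  (read 0: p0→p2)
  step 2: p1  (read 1: p2→p1)
  step 3: p0  (read 1: p1→p0)
  step 4: p0  (read 2: p0→p0)
  step 5: p0  (read 2: p0→p0)
  step 6: p2  (read 0: p0→p2)
  step 7: p1  (read 1: p2→p1)
  step 8: p2  (read 2: p1→p2)
  step 9: p6  (read 2: p2→p6)
  step 10: p2  (read 1: p6→p2)

After reading 10 characters, M is in state p2.
(This kind of state-tracing is the core of the pumping-lemma construction: with 7 states, pigeonhole forces a repeat within the first 7 steps.)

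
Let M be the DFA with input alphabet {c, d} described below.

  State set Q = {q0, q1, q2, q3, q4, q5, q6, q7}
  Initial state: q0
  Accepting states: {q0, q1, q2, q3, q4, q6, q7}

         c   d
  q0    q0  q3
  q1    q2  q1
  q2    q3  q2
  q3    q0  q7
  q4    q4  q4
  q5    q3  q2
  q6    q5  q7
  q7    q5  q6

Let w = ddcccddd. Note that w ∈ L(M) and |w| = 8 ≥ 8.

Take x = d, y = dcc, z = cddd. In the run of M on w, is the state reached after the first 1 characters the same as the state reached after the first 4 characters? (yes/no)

yes

Run of M on the first 4 characters of w = d d c c:
  step 0: q0  (start)
  step 1: q3  (read d: q0→q3)
  step 2: q7  (read d: q3→q7)
  step 3: q5  (read c: q7→q5)
  step 4: q3  (read c: q5→q3)

After x (step 1): q3. After xy (step 4): q3.
They match, so y = dcc drives M around a cycle from q3 back to itself; pumping y any number of times keeps M in q3 before reading z, and xyⁱz ∈ L(M) for every i ≥ 0.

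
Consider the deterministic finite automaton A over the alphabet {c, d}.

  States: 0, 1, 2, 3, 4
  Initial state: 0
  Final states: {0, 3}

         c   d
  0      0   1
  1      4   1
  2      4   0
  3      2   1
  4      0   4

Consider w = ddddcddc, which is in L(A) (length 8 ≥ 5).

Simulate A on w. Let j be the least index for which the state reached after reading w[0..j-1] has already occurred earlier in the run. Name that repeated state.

State sequence: 0 -d-> 1 -d-> 1 -d-> 1 -d-> 1 -c-> 4 -d-> 4 -d-> 4 -c-> 0
First repeat at step 2: 1 was already visited.

The earliest repeat is at step j = 2: A is in 1, which it already visited at step i = 1.

1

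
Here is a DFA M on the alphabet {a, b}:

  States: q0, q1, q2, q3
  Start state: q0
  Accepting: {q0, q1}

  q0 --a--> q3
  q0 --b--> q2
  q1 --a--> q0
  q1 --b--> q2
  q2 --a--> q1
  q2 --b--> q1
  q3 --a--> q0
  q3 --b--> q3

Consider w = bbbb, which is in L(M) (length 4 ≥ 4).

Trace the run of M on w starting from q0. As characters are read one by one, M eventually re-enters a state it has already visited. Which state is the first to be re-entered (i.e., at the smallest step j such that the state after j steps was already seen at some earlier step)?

Run of M on w = b b b b:
  step 0: q0  (start)
  step 1: q2  (read b: q0→q2)
  step 2: q1  (read b: q2→q1)
  step 3: q2  (read b: q1→q2)   ← first repeat (q2 seen earlier)
  step 4: q1  (read b: q2→q1)

The earliest repeat is at step j = 3: M is in q2, which it already visited at step i = 1.
Pumping length from the standard proof: p = 4 (the number of states). The repeated state found above gives |xy| = j ≤ 4 and |y| = j − i ≥ 1.

q2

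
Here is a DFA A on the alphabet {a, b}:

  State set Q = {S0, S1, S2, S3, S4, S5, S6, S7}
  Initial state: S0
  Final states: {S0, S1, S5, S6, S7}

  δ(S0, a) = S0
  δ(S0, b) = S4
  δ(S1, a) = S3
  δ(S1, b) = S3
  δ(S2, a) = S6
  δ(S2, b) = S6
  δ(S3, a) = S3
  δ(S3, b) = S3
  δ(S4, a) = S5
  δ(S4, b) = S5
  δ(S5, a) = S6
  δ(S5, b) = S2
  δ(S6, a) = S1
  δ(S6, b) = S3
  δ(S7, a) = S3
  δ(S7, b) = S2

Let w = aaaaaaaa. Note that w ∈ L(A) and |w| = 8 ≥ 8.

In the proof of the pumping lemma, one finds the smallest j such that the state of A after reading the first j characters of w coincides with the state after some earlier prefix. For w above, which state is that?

Run of A on w = a a a a a a a a:
  step 0: S0  (start)
  step 1: S0  (read a: S0→S0)   ← first repeat (S0 seen earlier)
  step 2: S0  (read a: S0→S0)
  step 3: S0  (read a: S0→S0)
  step 4: S0  (read a: S0→S0)
  step 5: S0  (read a: S0→S0)
  step 6: S0  (read a: S0→S0)
  step 7: S0  (read a: S0→S0)
  step 8: S0  (read a: S0→S0)

The earliest repeat is at step j = 1: A is in S0, which it already visited at step i = 0.
Pumping length from the standard proof: p = 8 (the number of states). The repeated state found above gives |xy| = j ≤ 8 and |y| = j − i ≥ 1.

S0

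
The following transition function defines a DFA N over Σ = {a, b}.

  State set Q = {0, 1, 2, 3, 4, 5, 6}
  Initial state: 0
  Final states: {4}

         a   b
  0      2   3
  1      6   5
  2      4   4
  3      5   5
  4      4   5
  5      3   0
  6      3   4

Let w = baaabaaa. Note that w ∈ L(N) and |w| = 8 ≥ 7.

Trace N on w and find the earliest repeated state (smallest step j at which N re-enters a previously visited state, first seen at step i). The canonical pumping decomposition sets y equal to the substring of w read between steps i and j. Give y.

aa

Run of N on w = b a a a b a a a:
  step 0: 0  (start)
  step 1: 3  (read b: 0→3)
  step 2: 5  (read a: 3→5)
  step 3: 3  (read a: 5→3)   ← first repeat (3 seen earlier)
  step 4: 5  (read a: 3→5)
  step 5: 0  (read b: 5→0)
  step 6: 2  (read a: 0→2)
  step 7: 4  (read a: 2→4)
  step 8: 4  (read a: 4→4)

So i = 1, j = 3, giving x = w[0:1] = b, y = w[1:3] = aa, z = w[3:8] = abaaa.
Check: |xy| = 3 ≤ 7 and |y| = 2 ≥ 1. Reading y takes N from 3 back to 3, so every xyⁱz is accepted.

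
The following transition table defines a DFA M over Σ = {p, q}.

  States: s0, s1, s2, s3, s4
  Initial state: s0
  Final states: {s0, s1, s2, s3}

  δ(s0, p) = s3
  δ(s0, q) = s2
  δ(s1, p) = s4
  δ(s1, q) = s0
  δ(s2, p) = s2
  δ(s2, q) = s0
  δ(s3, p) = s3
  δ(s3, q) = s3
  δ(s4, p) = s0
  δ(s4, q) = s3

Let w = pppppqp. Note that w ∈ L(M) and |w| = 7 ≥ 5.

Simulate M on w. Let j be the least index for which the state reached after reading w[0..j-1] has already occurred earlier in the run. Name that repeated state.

State sequence: s0 -p-> s3 -p-> s3 -p-> s3 -p-> s3 -p-> s3 -q-> s3 -p-> s3
First repeat at step 2: s3 was already visited.

The earliest repeat is at step j = 2: M is in s3, which it already visited at step i = 1.
With |Q| = 5, pigeonhole forces a state repeat no later than step 5; the substring read between the first and second visits to that state can be pumped.

s3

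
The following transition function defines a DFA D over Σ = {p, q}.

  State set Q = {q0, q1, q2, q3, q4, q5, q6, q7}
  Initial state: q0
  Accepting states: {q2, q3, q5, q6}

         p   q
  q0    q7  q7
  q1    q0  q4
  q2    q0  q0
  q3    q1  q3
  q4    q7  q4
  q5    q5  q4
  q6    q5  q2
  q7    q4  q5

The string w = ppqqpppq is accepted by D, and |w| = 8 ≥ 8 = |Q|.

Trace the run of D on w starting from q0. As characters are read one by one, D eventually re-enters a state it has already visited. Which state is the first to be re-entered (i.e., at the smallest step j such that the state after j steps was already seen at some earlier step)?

State sequence: q0 -p-> q7 -p-> q4 -q-> q4 -q-> q4 -p-> q7 -p-> q4 -p-> q7 -q-> q5
First repeat at step 3: q4 was already visited.

The earliest repeat is at step j = 3: D is in q4, which it already visited at step i = 2.

q4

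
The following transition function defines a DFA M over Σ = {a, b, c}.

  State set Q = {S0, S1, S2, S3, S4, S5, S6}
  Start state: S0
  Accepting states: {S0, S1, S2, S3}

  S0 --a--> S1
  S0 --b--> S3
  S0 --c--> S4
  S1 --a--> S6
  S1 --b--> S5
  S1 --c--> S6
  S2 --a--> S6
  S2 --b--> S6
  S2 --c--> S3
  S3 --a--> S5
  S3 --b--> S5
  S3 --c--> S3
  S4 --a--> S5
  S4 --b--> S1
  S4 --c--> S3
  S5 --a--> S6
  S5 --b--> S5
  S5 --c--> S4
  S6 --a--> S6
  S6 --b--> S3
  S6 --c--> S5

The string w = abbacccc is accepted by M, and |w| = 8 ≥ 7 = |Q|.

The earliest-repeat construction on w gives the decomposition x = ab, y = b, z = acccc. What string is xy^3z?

xy^3z = ab·b·b·b·acccc = abbbbacccc.
Reading y = b takes M from S5 back to S5, so after x·y·y·y the machine is still in S5, and z then leads to the accepting state S3. Hence abbbbacccc ∈ L(M).

abbbbacccc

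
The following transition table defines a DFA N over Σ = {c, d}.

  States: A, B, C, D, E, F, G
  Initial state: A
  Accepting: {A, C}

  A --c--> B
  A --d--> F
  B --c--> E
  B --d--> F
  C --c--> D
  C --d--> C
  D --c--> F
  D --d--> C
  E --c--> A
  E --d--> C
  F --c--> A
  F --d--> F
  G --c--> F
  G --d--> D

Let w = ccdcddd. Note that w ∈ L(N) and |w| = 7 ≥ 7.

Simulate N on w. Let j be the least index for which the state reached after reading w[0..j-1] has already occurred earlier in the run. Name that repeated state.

C

State sequence: A -c-> B -c-> E -d-> C -c-> D -d-> C -d-> C -d-> C
First repeat at step 5: C was already visited.

The earliest repeat is at step j = 5: N is in C, which it already visited at step i = 3.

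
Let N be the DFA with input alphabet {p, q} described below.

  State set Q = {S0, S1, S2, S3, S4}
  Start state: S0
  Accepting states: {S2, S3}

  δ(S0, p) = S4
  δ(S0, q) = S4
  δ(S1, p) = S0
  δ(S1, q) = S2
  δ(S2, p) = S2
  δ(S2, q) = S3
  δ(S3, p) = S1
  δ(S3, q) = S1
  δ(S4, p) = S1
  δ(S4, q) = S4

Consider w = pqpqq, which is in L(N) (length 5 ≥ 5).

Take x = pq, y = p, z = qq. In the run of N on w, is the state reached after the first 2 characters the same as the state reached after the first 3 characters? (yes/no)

no

State sequence: S0 -p-> S4 -q-> S4 -p-> S1

After x (step 2): S4. After xy (step 3): S1.
They differ (S4 ≠ S1), so y is not a cycle from the state after x; this split is not the one the pumping-lemma construction produces, and pumping y need not keep the string in L(N).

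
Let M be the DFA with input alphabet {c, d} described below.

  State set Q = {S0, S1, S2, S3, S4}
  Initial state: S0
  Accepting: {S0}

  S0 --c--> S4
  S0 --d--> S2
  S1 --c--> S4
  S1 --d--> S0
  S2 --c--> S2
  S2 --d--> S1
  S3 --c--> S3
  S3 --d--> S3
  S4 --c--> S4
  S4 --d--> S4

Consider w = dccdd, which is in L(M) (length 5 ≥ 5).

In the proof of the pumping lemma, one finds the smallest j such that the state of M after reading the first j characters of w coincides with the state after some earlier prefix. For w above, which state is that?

S2

Run of M on w = d c c d d:
  step 0: S0  (start)
  step 1: S2  (read d: S0→S2)
  step 2: S2  (read c: S2→S2)   ← first repeat (S2 seen earlier)
  step 3: S2  (read c: S2→S2)
  step 4: S1  (read d: S2→S1)
  step 5: S0  (read d: S1→S0)

The earliest repeat is at step j = 2: M is in S2, which it already visited at step i = 1.
Pumping length from the standard proof: p = 5 (the number of states). The repeated state found above gives |xy| = j ≤ 5 and |y| = j − i ≥ 1.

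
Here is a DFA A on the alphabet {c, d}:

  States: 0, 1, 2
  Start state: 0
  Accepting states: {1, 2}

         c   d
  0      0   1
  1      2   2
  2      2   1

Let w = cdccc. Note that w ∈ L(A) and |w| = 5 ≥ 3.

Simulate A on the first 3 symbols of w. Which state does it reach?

2

State sequence: 0 -c-> 0 -d-> 1 -c-> 2

After reading 3 characters, A is in state 2.
(This kind of state-tracing is the core of the pumping-lemma construction: with 3 states, pigeonhole forces a repeat within the first 3 steps.)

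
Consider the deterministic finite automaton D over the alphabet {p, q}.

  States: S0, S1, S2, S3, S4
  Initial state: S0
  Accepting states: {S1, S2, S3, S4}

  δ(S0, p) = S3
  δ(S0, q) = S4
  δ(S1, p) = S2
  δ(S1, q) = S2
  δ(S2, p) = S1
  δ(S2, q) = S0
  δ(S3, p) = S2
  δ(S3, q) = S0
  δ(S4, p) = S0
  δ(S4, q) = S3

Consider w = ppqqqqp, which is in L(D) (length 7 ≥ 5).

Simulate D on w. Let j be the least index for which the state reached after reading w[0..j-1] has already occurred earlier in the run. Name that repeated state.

Run of D on w = p p q q q q p:
  step 0: S0  (start)
  step 1: S3  (read p: S0→S3)
  step 2: S2  (read p: S3→S2)
  step 3: S0  (read q: S2→S0)   ← first repeat (S0 seen earlier)
  step 4: S4  (read q: S0→S4)
  step 5: S3  (read q: S4→S3)
  step 6: S0  (read q: S3→S0)
  step 7: S3  (read p: S0→S3)

The earliest repeat is at step j = 3: D is in S0, which it already visited at step i = 0.
The DFA has 5 states, so the proof of the pumping lemma guarantees a repeated state among the first 5+1 visited; the segment between the two visits is the pumpable y.

S0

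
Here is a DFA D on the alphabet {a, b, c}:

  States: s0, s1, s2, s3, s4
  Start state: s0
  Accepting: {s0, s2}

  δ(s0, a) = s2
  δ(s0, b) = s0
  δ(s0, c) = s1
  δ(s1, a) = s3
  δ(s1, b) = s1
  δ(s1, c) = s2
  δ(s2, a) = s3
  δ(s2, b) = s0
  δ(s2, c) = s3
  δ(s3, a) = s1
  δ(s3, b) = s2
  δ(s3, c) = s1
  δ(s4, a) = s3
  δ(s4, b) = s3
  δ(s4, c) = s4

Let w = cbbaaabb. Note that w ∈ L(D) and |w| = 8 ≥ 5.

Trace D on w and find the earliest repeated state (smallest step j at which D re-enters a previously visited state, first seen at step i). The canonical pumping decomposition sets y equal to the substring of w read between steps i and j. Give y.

b

Run of D on w = c b b a a a b b:
  step 0: s0  (start)
  step 1: s1  (read c: s0→s1)
  step 2: s1  (read b: s1→s1)   ← first repeat (s1 seen earlier)
  step 3: s1  (read b: s1→s1)
  step 4: s3  (read a: s1→s3)
  step 5: s1  (read a: s3→s1)
  step 6: s3  (read a: s1→s3)
  step 7: s2  (read b: s3→s2)
  step 8: s0  (read b: s2→s0)

So i = 1, j = 2, giving x = w[0:1] = c, y = w[1:2] = b, z = w[2:8] = baaabb.
Check: |xy| = 2 ≤ 5 and |y| = 1 ≥ 1. Reading y takes D from s1 back to s1, so every xyⁱz is accepted.
With |Q| = 5, pigeonhole forces a state repeat no later than step 5; the substring read between the first and second visits to that state can be pumped.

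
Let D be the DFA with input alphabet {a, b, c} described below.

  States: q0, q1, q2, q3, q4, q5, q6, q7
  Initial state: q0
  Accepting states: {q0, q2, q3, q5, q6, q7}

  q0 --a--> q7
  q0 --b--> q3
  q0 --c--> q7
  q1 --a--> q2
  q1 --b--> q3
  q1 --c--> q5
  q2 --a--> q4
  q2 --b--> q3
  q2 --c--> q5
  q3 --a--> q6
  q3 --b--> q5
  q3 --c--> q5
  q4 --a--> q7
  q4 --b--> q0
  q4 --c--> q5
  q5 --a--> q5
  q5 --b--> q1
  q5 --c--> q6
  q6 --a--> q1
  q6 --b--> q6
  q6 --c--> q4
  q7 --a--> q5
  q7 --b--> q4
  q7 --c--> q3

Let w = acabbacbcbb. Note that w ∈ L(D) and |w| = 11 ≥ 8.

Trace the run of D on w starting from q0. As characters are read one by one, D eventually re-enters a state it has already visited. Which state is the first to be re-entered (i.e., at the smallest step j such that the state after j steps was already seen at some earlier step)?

Run of D on w = a c a b b a c b c b b:
  step 0: q0  (start)
  step 1: q7  (read a: q0→q7)
  step 2: q3  (read c: q7→q3)
  step 3: q6  (read a: q3→q6)
  step 4: q6  (read b: q6→q6)   ← first repeat (q6 seen earlier)
  step 5: q6  (read b: q6→q6)
  step 6: q1  (read a: q6→q1)
  step 7: q5  (read c: q1→q5)
  step 8: q1  (read b: q5→q1)
  step 9: q5  (read c: q1→q5)
  step 10: q1  (read b: q5→q1)
  step 11: q3  (read b: q1→q3)

The earliest repeat is at step j = 4: D is in q6, which it already visited at step i = 3.
With |Q| = 8, pigeonhole forces a state repeat no later than step 8; the substring read between the first and second visits to that state can be pumped.

q6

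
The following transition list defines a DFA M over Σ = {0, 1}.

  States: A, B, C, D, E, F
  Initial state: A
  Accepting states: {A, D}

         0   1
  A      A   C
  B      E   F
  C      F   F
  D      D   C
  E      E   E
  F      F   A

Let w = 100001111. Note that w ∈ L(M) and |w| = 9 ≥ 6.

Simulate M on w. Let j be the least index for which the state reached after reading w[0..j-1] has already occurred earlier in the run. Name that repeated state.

F

Run of M on w = 1 0 0 0 0 1 1 1 1:
  step 0: A  (start)
  step 1: C  (read 1: A→C)
  step 2: F  (read 0: C→F)
  step 3: F  (read 0: F→F)   ← first repeat (F seen earlier)
  step 4: F  (read 0: F→F)
  step 5: F  (read 0: F→F)
  step 6: A  (read 1: F→A)
  step 7: C  (read 1: A→C)
  step 8: F  (read 1: C→F)
  step 9: A  (read 1: F→A)

The earliest repeat is at step j = 3: M is in F, which it already visited at step i = 2.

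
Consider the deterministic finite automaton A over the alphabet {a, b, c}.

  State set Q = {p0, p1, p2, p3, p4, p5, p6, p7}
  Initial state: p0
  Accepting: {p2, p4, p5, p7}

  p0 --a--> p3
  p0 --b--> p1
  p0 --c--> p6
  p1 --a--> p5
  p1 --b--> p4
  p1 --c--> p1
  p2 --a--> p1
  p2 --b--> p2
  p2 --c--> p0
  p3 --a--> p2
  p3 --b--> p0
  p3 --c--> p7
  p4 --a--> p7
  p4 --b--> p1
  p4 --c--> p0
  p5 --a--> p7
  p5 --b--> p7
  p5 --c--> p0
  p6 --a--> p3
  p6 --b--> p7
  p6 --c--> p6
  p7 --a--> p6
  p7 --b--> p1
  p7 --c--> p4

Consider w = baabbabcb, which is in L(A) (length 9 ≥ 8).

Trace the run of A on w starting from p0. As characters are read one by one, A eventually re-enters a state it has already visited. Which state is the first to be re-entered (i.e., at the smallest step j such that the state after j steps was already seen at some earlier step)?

p1

State sequence: p0 -b-> p1 -a-> p5 -a-> p7 -b-> p1 -b-> p4 -a-> p7 -b-> p1 -c-> p1 -b-> p4
First repeat at step 4: p1 was already visited.

The earliest repeat is at step j = 4: A is in p1, which it already visited at step i = 1.
The DFA has 8 states, so the proof of the pumping lemma guarantees a repeated state among the first 8+1 visited; the segment between the two visits is the pumpable y.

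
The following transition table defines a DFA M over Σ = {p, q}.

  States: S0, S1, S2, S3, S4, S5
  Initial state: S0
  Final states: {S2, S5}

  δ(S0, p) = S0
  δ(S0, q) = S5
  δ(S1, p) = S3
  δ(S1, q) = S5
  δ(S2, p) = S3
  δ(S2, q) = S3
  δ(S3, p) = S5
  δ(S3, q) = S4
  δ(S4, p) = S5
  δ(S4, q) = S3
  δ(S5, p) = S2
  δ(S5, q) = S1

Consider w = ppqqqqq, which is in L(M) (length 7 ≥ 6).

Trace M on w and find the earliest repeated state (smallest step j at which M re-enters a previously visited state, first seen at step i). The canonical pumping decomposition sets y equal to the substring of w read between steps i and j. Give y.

State sequence: S0 -p-> S0 -p-> S0 -q-> S5 -q-> S1 -q-> S5 -q-> S1 -q-> S5
First repeat at step 1: S0 was already visited.

So i = 0, j = 1, giving x = w[0:0] = ε, y = w[0:1] = p, z = w[1:7] = pqqqqq.
Check: |xy| = 1 ≤ 6 and |y| = 1 ≥ 1. Reading y takes M from S0 back to S0, so every xyⁱz is accepted.
The DFA has 6 states, so the proof of the pumping lemma guarantees a repeated state among the first 6+1 visited; the segment between the two visits is the pumpable y.

p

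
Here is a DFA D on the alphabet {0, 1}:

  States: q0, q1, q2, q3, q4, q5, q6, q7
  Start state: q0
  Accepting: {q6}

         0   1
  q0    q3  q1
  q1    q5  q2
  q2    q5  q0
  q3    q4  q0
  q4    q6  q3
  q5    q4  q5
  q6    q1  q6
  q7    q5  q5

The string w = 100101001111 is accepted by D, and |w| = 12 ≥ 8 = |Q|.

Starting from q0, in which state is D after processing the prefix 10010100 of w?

State sequence: q0 -1-> q1 -0-> q5 -0-> q4 -1-> q3 -0-> q4 -1-> q3 -0-> q4 -0-> q6

After reading 8 characters, D is in state q6.
(This kind of state-tracing is the core of the pumping-lemma construction: with 8 states, pigeonhole forces a repeat within the first 8 steps.)

q6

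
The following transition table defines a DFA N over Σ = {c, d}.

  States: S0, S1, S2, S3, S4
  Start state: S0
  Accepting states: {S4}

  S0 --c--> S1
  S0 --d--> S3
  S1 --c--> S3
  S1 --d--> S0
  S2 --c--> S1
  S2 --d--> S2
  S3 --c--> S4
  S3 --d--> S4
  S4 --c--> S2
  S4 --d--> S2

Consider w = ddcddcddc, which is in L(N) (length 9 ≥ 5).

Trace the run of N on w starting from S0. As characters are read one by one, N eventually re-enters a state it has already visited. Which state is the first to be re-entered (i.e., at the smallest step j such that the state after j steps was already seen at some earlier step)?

Run of N on w = d d c d d c d d c:
  step 0: S0  (start)
  step 1: S3  (read d: S0→S3)
  step 2: S4  (read d: S3→S4)
  step 3: S2  (read c: S4→S2)
  step 4: S2  (read d: S2→S2)   ← first repeat (S2 seen earlier)
  step 5: S2  (read d: S2→S2)
  step 6: S1  (read c: S2→S1)
  step 7: S0  (read d: S1→S0)
  step 8: S3  (read d: S0→S3)
  step 9: S4  (read c: S3→S4)

The earliest repeat is at step j = 4: N is in S2, which it already visited at step i = 3.

S2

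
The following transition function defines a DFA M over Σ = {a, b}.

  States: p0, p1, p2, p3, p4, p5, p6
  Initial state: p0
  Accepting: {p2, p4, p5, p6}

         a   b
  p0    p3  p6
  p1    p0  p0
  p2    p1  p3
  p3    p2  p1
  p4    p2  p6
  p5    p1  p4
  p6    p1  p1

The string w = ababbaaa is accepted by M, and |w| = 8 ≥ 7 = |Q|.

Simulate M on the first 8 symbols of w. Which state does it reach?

p2

Run of M on the first 8 characters of w = a b a b b a a a:
  step 0: p0  (start)
  step 1: p3  (read a: p0→p3)
  step 2: p1  (read b: p3→p1)
  step 3: p0  (read a: p1→p0)
  step 4: p6  (read b: p0→p6)
  step 5: p1  (read b: p6→p1)
  step 6: p0  (read a: p1→p0)
  step 7: p3  (read a: p0→p3)
  step 8: p2  (read a: p3→p2)

After reading 8 characters, M is in state p2.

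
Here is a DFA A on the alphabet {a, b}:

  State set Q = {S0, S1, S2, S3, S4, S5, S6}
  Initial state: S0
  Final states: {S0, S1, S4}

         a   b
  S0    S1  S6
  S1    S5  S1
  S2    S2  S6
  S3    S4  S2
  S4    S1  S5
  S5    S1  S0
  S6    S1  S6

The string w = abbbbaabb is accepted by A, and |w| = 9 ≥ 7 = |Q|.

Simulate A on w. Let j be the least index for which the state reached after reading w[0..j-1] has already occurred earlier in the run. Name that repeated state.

Run of A on w = a b b b b a a b b:
  step 0: S0  (start)
  step 1: S1  (read a: S0→S1)
  step 2: S1  (read b: S1→S1)   ← first repeat (S1 seen earlier)
  step 3: S1  (read b: S1→S1)
  step 4: S1  (read b: S1→S1)
  step 5: S1  (read b: S1→S1)
  step 6: S5  (read a: S1→S5)
  step 7: S1  (read a: S5→S1)
  step 8: S1  (read b: S1→S1)
  step 9: S1  (read b: S1→S1)

The earliest repeat is at step j = 2: A is in S1, which it already visited at step i = 1.

S1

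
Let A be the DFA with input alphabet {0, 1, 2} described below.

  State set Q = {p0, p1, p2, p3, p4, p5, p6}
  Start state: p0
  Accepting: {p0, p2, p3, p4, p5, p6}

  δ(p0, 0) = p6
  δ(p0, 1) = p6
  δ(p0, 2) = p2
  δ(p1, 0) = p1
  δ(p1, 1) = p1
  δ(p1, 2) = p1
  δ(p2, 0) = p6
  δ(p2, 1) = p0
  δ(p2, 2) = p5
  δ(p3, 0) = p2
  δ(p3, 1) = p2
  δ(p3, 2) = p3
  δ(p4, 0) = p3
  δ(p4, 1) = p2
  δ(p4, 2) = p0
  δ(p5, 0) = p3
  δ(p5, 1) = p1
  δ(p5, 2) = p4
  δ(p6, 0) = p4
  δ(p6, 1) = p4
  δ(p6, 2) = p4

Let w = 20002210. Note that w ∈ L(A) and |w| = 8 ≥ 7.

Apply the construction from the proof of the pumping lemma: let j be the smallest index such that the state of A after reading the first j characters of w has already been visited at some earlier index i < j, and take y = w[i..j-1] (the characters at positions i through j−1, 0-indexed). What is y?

Run of A on w = 2 0 0 0 2 2 1 0:
  step 0: p0  (start)
  step 1: p2  (read 2: p0→p2)
  step 2: p6  (read 0: p2→p6)
  step 3: p4  (read 0: p6→p4)
  step 4: p3  (read 0: p4→p3)
  step 5: p3  (read 2: p3→p3)   ← first repeat (p3 seen earlier)
  step 6: p3  (read 2: p3→p3)
  step 7: p2  (read 1: p3→p2)
  step 8: p6  (read 0: p2→p6)

So i = 4, j = 5, giving x = w[0:4] = 2000, y = w[4:5] = 2, z = w[5:8] = 210.
Check: |xy| = 5 ≤ 7 and |y| = 1 ≥ 1. Reading y takes A from p3 back to p3, so every xyⁱz is accepted.

2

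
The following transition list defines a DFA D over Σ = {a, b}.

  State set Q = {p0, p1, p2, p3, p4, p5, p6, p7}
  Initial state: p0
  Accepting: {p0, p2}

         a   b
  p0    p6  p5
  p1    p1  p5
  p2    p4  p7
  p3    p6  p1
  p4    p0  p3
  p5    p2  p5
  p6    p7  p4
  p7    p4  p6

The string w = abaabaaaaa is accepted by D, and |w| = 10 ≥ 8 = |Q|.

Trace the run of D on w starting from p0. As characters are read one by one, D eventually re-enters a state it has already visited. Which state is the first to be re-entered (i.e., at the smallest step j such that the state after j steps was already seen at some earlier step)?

p0

Run of D on w = a b a a b a a a a a:
  step 0: p0  (start)
  step 1: p6  (read a: p0→p6)
  step 2: p4  (read b: p6→p4)
  step 3: p0  (read a: p4→p0)   ← first repeat (p0 seen earlier)
  step 4: p6  (read a: p0→p6)
  step 5: p4  (read b: p6→p4)
  step 6: p0  (read a: p4→p0)
  step 7: p6  (read a: p0→p6)
  step 8: p7  (read a: p6→p7)
  step 9: p4  (read a: p7→p4)
  step 10: p0  (read a: p4→p0)

The earliest repeat is at step j = 3: D is in p0, which it already visited at step i = 0.
With |Q| = 8, pigeonhole forces a state repeat no later than step 8; the substring read between the first and second visits to that state can be pumped.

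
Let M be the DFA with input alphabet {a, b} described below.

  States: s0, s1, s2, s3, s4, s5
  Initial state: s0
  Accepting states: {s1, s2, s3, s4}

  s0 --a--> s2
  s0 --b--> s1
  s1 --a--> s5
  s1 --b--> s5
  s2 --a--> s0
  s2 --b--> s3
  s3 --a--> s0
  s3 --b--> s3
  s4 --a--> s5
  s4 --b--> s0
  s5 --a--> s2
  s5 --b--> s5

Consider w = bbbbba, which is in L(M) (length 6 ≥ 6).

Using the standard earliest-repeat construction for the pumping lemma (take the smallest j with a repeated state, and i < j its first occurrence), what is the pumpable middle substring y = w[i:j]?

b

Run of M on w = b b b b b a:
  step 0: s0  (start)
  step 1: s1  (read b: s0→s1)
  step 2: s5  (read b: s1→s5)
  step 3: s5  (read b: s5→s5)   ← first repeat (s5 seen earlier)
  step 4: s5  (read b: s5→s5)
  step 5: s5  (read b: s5→s5)
  step 6: s2  (read a: s5→s2)

So i = 2, j = 3, giving x = w[0:2] = bb, y = w[2:3] = b, z = w[3:6] = bba.
Check: |xy| = 3 ≤ 6 and |y| = 1 ≥ 1. Reading y takes M from s5 back to s5, so every xyⁱz is accepted.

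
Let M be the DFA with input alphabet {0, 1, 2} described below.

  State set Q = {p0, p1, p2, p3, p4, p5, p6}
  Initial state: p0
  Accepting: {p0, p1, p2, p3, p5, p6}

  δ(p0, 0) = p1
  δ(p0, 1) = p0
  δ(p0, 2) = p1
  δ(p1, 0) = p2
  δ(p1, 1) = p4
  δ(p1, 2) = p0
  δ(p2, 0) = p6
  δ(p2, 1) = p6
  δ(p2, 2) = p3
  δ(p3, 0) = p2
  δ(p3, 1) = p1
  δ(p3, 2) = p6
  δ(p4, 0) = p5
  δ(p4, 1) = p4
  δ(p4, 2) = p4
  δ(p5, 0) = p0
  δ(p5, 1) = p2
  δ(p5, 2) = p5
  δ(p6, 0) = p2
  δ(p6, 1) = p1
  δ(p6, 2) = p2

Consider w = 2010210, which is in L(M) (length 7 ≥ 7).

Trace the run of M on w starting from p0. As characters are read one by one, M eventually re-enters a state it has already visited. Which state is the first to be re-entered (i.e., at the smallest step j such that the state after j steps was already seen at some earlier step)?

Run of M on w = 2 0 1 0 2 1 0:
  step 0: p0  (start)
  step 1: p1  (read 2: p0→p1)
  step 2: p2  (read 0: p1→p2)
  step 3: p6  (read 1: p2→p6)
  step 4: p2  (read 0: p6→p2)   ← first repeat (p2 seen earlier)
  step 5: p3  (read 2: p2→p3)
  step 6: p1  (read 1: p3→p1)
  step 7: p2  (read 0: p1→p2)

The earliest repeat is at step j = 4: M is in p2, which it already visited at step i = 2.
Pumping length from the standard proof: p = 7 (the number of states). The repeated state found above gives |xy| = j ≤ 7 and |y| = j − i ≥ 1.

p2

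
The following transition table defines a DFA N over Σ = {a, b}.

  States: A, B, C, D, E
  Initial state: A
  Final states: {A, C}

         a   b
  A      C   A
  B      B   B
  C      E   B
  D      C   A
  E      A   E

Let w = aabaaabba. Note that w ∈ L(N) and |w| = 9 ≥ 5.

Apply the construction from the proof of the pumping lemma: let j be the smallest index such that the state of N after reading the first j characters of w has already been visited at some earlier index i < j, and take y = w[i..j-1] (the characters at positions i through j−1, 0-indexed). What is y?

Run of N on w = a a b a a a b b a:
  step 0: A  (start)
  step 1: C  (read a: A→C)
  step 2: E  (read a: C→E)
  step 3: E  (read b: E→E)   ← first repeat (E seen earlier)
  step 4: A  (read a: E→A)
  step 5: C  (read a: A→C)
  step 6: E  (read a: C→E)
  step 7: E  (read b: E→E)
  step 8: E  (read b: E→E)
  step 9: A  (read a: E→A)

So i = 2, j = 3, giving x = w[0:2] = aa, y = w[2:3] = b, z = w[3:9] = aaabba.
Check: |xy| = 3 ≤ 5 and |y| = 1 ≥ 1. Reading y takes N from E back to E, so every xyⁱz is accepted.
Pumping length from the standard proof: p = 5 (the number of states). The repeated state found above gives |xy| = j ≤ 5 and |y| = j − i ≥ 1.

b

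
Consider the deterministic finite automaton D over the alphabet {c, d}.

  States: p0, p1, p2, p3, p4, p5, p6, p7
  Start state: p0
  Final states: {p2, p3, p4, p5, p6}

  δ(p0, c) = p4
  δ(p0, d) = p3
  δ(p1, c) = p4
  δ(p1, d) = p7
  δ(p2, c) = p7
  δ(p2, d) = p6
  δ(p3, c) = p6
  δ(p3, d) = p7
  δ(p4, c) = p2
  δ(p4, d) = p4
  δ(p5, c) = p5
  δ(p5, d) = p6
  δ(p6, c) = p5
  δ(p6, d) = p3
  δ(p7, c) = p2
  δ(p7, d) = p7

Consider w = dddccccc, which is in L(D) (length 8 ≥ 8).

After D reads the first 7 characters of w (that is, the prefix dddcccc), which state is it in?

p7

Run of D on the first 7 characters of w = d d d c c c c:
  step 0: p0  (start)
  step 1: p3  (read d: p0→p3)
  step 2: p7  (read d: p3→p7)
  step 3: p7  (read d: p7→p7)
  step 4: p2  (read c: p7→p2)
  step 5: p7  (read c: p2→p7)
  step 6: p2  (read c: p7→p2)
  step 7: p7  (read c: p2→p7)

After reading 7 characters, D is in state p7.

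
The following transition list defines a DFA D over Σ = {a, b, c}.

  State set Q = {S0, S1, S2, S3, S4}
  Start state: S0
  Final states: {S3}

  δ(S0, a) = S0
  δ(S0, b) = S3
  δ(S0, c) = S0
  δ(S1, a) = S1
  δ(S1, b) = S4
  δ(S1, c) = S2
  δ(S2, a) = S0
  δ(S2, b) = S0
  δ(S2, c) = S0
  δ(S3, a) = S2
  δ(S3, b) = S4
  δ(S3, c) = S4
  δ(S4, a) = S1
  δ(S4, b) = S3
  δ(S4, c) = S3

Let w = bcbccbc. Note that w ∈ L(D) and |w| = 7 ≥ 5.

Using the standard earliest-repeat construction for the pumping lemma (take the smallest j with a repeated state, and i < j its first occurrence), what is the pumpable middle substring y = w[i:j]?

cb

State sequence: S0 -b-> S3 -c-> S4 -b-> S3 -c-> S4 -c-> S3 -b-> S4 -c-> S3
First repeat at step 3: S3 was already visited.

So i = 1, j = 3, giving x = w[0:1] = b, y = w[1:3] = cb, z = w[3:7] = ccbc.
Check: |xy| = 3 ≤ 5 and |y| = 2 ≥ 1. Reading y takes D from S3 back to S3, so every xyⁱz is accepted.
The DFA has 5 states, so the proof of the pumping lemma guarantees a repeated state among the first 5+1 visited; the segment between the two visits is the pumpable y.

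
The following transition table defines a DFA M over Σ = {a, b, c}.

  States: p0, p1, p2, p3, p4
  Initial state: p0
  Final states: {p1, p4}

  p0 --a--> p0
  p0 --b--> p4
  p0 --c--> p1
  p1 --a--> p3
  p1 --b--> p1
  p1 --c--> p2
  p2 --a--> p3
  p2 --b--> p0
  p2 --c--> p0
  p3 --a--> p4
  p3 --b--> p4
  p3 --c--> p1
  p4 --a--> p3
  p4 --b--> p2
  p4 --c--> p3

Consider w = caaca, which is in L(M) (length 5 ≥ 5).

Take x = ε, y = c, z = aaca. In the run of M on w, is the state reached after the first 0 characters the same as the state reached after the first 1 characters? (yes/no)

State sequence: p0 -c-> p1

After x (step 0): p0. After xy (step 1): p1.
They differ (p0 ≠ p1), so y is not a cycle from the state after x; this split is not the one the pumping-lemma construction produces, and pumping y need not keep the string in L(M).

no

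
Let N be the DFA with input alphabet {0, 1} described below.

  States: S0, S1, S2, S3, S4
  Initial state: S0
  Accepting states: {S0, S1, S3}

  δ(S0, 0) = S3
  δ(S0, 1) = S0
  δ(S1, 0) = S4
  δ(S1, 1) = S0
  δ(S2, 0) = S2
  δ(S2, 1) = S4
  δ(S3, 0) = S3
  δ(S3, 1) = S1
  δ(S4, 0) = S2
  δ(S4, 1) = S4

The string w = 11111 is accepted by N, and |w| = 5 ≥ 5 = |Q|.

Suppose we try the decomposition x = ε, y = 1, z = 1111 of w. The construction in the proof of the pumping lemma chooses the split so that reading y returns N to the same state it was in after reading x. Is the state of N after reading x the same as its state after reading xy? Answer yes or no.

State sequence: S0 -1-> S0

After x (step 0): S0. After xy (step 1): S0.
They match, so y = 1 drives N around a cycle from S0 back to itself; pumping y any number of times keeps N in S0 before reading z, and xyⁱz ∈ L(N) for every i ≥ 0.

yes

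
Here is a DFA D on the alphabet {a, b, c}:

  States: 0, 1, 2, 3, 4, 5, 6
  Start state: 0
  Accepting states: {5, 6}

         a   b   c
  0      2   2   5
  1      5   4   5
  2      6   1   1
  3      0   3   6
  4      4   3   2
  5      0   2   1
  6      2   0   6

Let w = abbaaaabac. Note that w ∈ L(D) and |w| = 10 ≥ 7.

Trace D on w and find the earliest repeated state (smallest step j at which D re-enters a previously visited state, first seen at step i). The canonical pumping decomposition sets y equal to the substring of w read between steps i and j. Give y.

Run of D on w = a b b a a a a b a c:
  step 0: 0  (start)
  step 1: 2  (read a: 0→2)
  step 2: 1  (read b: 2→1)
  step 3: 4  (read b: 1→4)
  step 4: 4  (read a: 4→4)   ← first repeat (4 seen earlier)
  step 5: 4  (read a: 4→4)
  step 6: 4  (read a: 4→4)
  step 7: 4  (read a: 4→4)
  step 8: 3  (read b: 4→3)
  step 9: 0  (read a: 3→0)
  step 10: 5  (read c: 0→5)

So i = 3, j = 4, giving x = w[0:3] = abb, y = w[3:4] = a, z = w[4:10] = aaabac.
Check: |xy| = 4 ≤ 7 and |y| = 1 ≥ 1. Reading y takes D from 4 back to 4, so every xyⁱz is accepted.
Pumping length from the standard proof: p = 7 (the number of states). The repeated state found above gives |xy| = j ≤ 7 and |y| = j − i ≥ 1.

a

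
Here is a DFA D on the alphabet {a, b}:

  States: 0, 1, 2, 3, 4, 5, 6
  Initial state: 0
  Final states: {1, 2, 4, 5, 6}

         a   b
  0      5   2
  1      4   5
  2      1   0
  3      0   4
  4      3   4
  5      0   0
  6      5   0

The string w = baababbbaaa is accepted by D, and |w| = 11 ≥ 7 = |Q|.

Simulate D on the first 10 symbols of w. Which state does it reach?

State sequence: 0 -b-> 2 -a-> 1 -a-> 4 -b-> 4 -a-> 3 -b-> 4 -b-> 4 -b-> 4 -a-> 3 -a-> 0

After reading 10 characters, D is in state 0.
(This kind of state-tracing is the core of the pumping-lemma construction: with 7 states, pigeonhole forces a repeat within the first 7 steps.)

0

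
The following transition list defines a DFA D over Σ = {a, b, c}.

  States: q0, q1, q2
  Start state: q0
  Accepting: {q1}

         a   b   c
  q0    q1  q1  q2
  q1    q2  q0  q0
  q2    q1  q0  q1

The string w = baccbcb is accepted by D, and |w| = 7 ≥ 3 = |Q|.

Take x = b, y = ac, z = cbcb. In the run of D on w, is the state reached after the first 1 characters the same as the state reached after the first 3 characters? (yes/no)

State sequence: q0 -b-> q1 -a-> q2 -c-> q1

After x (step 1): q1. After xy (step 3): q1.
They match, so y = ac drives D around a cycle from q1 back to itself; pumping y any number of times keeps D in q1 before reading z, and xyⁱz ∈ L(D) for every i ≥ 0.

yes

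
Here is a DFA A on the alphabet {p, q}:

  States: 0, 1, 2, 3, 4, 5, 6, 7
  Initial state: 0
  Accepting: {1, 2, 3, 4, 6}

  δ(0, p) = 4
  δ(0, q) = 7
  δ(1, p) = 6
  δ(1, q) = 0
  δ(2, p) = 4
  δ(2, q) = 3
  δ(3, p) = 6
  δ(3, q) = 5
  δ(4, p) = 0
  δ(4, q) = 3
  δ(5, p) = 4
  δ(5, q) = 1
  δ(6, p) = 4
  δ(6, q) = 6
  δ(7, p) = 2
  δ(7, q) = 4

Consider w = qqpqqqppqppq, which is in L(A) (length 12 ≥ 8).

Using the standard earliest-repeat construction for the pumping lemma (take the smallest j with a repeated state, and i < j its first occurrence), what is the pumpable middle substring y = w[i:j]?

State sequence: 0 -q-> 7 -q-> 4 -p-> 0 -q-> 7 -q-> 4 -q-> 3 -p-> 6 -p-> 4 -q-> 3 -p-> 6 -p-> 4 -q-> 3
First repeat at step 3: 0 was already visited.

So i = 0, j = 3, giving x = w[0:0] = ε, y = w[0:3] = qqp, z = w[3:12] = qqqppqppq.
Check: |xy| = 3 ≤ 8 and |y| = 3 ≥ 1. Reading y takes A from 0 back to 0, so every xyⁱz is accepted.
Pumping length from the standard proof: p = 8 (the number of states). The repeated state found above gives |xy| = j ≤ 8 and |y| = j − i ≥ 1.

qqp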